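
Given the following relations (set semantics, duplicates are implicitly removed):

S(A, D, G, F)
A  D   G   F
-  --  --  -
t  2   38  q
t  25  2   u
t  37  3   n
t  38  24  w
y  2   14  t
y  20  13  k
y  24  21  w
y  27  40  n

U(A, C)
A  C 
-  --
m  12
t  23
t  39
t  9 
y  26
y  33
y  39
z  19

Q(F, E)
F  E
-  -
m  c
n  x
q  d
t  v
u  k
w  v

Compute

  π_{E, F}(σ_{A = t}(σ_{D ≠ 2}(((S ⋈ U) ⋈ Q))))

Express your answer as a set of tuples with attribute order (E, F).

Joining S and U on A yields {(t, 2, 38, q, 23), (t, 2, 38, q, 39), (t, 2, 38, q, 9), (t, 25, 2, u, 23), (t, 25, 2, u, 39), (t, 25, 2, u, 9), (t, 37, 3, n, 23), (t, 37, 3, n, 39), (t, 37, 3, n, 9), (t, 38, 24, w, 23), (t, 38, 24, w, 39), (t, 38, 24, w, 9), (y, 2, 14, t, 26), (y, 2, 14, t, 33), (y, 2, 14, t, 39), (y, 20, 13, k, 26), (y, 20, 13, k, 33), (y, 20, 13, k, 39), (y, 24, 21, w, 26), (y, 24, 21, w, 33), (y, 24, 21, w, 39), (y, 27, 40, n, 26), (y, 27, 40, n, 33), (y, 27, 40, n, 39)}.
Joining (S ⋈ U) and Q on F yields {(t, 2, 38, q, 23, d), (t, 2, 38, q, 39, d), (t, 2, 38, q, 9, d), (t, 25, 2, u, 23, k), (t, 25, 2, u, 39, k), (t, 25, 2, u, 9, k), (t, 37, 3, n, 23, x), (t, 37, 3, n, 39, x), (t, 37, 3, n, 9, x), (t, 38, 24, w, 23, v), (t, 38, 24, w, 39, v), (t, 38, 24, w, 9, v), (y, 2, 14, t, 26, v), (y, 2, 14, t, 33, v), (y, 2, 14, t, 39, v), (y, 24, 21, w, 26, v), (y, 24, 21, w, 33, v), (y, 24, 21, w, 39, v), (y, 27, 40, n, 26, x), (y, 27, 40, n, 33, x), (y, 27, 40, n, 39, x)}.
Apply σ_{D ≠ 2}; surviving tuples: {(t, 25, 2, u, 23, k), (t, 25, 2, u, 39, k), (t, 25, 2, u, 9, k), (t, 37, 3, n, 23, x), (t, 37, 3, n, 39, x), (t, 37, 3, n, 9, x), (t, 38, 24, w, 23, v), (t, 38, 24, w, 39, v), (t, 38, 24, w, 9, v), (y, 24, 21, w, 26, v), (y, 24, 21, w, 33, v), (y, 24, 21, w, 39, v), (y, 27, 40, n, 26, x), (y, 27, 40, n, 33, x), (y, 27, 40, n, 39, x)}
Apply σ_{A = t}; surviving tuples: {(t, 25, 2, u, 23, k), (t, 25, 2, u, 39, k), (t, 25, 2, u, 9, k), (t, 37, 3, n, 23, x), (t, 37, 3, n, 39, x), (t, 37, 3, n, 9, x), (t, 38, 24, w, 23, v), (t, 38, 24, w, 39, v), (t, 38, 24, w, 9, v)}
Keep only column(s) E, F (6 duplicate(s) eliminated): {(k, u), (v, w), (x, n)}

{(k, u), (v, w), (x, n)}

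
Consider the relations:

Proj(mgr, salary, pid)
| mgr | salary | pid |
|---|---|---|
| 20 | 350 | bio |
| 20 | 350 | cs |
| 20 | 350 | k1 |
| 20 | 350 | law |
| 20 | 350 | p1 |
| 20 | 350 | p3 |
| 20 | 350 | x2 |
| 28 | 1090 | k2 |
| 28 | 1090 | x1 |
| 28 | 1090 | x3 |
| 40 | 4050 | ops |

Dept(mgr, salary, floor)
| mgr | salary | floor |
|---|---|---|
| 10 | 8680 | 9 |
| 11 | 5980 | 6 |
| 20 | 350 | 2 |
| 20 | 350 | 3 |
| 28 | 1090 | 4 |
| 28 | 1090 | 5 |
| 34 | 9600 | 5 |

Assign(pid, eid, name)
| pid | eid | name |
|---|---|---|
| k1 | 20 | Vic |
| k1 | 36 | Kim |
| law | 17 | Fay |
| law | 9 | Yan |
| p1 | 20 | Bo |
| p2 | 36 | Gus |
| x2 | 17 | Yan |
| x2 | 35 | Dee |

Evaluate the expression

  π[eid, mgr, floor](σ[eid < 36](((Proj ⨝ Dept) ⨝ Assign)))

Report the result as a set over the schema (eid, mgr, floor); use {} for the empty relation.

{(17, 20, 2), (17, 20, 3), (20, 20, 2), (20, 20, 3), (35, 20, 2), (35, 20, 3), (9, 20, 2), (9, 20, 3)}

Proj ⋈ Dept (natural join on mgr, salary): {(20, 350, bio, 2), (20, 350, bio, 3), (20, 350, cs, 2), (20, 350, cs, 3), (20, 350, k1, 2), (20, 350, k1, 3), (20, 350, law, 2), (20, 350, law, 3), (20, 350, p1, 2), (20, 350, p1, 3), (20, 350, p3, 2), (20, 350, p3, 3), (20, 350, x2, 2), (20, 350, x2, 3), (28, 1090, k2, 4), (28, 1090, k2, 5), (28, 1090, x1, 4), (28, 1090, x1, 5), (28, 1090, x3, 4), (28, 1090, x3, 5)}
(Proj ⨝ Dept) ⋈ Assign (natural join on pid): {(20, 350, k1, 2, 20, Vic), (20, 350, k1, 2, 36, Kim), (20, 350, k1, 3, 20, Vic), (20, 350, k1, 3, 36, Kim), (20, 350, law, 2, 17, Fay), (20, 350, law, 2, 9, Yan), (20, 350, law, 3, 17, Fay), (20, 350, law, 3, 9, Yan), (20, 350, p1, 2, 20, Bo), (20, 350, p1, 3, 20, Bo), (20, 350, x2, 2, 17, Yan), (20, 350, x2, 2, 35, Dee), (20, 350, x2, 3, 17, Yan), (20, 350, x2, 3, 35, Dee)}
Selection eid < 36: {(20, 350, k1, 2, 20, Vic), (20, 350, k1, 3, 20, Vic), (20, 350, law, 2, 17, Fay), (20, 350, law, 2, 9, Yan), (20, 350, law, 3, 17, Fay), (20, 350, law, 3, 9, Yan), (20, 350, p1, 2, 20, Bo), (20, 350, p1, 3, 20, Bo), (20, 350, x2, 2, 17, Yan), (20, 350, x2, 2, 35, Dee), (20, 350, x2, 3, 17, Yan), (20, 350, x2, 3, 35, Dee)}
Keep only column(s) eid, mgr, floor (4 duplicate(s) eliminated): {(17, 20, 2), (17, 20, 3), (20, 20, 2), (20, 20, 3), (35, 20, 2), (35, 20, 3), (9, 20, 2), (9, 20, 3)}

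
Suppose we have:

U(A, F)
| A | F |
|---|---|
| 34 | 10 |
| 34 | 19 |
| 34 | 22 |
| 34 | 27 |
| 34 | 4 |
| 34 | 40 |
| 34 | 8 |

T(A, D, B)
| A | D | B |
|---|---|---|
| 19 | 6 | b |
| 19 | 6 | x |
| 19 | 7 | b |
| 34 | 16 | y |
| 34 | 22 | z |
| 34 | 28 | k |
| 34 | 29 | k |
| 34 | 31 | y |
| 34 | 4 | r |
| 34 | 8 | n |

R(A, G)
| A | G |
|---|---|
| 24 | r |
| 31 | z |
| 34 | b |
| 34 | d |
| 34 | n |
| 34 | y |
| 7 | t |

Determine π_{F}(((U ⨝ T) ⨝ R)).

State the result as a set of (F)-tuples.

{10, 19, 22, 27, 4, 40, 8}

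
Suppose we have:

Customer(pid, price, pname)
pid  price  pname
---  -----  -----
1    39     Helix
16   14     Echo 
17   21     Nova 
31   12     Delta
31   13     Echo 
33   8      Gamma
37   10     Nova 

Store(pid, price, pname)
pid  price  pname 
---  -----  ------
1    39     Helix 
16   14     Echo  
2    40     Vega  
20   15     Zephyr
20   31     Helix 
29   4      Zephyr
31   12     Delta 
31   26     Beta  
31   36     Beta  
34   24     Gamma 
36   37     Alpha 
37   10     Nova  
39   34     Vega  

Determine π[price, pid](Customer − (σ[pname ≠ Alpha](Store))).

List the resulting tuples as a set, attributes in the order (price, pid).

Apply σ_{pname ≠ Alpha}; surviving tuples: {(1, 39, Helix), (16, 14, Echo), (2, 40, Vega), (20, 15, Zephyr), (20, 31, Helix), (29, 4, Zephyr), (31, 12, Delta), (31, 26, Beta), (31, 36, Beta), (34, 24, Gamma), (37, 10, Nova), (39, 34, Vega)}
Taking the difference: {(17, 21, Nova), (31, 13, Echo), (33, 8, Gamma)}
π_{price, pid} gives {(13, 31), (21, 17), (8, 33)}.

{(13, 31), (21, 17), (8, 33)}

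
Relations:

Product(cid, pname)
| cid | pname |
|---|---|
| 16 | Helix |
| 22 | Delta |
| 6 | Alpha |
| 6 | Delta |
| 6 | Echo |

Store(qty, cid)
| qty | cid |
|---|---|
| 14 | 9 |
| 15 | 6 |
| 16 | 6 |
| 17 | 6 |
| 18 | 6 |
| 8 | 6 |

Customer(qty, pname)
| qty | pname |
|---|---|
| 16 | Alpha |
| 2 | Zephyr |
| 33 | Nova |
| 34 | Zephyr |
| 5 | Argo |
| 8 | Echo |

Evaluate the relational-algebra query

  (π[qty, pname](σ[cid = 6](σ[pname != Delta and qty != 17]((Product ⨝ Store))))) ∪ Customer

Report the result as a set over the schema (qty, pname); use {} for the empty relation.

{(15, Alpha), (15, Echo), (16, Alpha), (16, Echo), (18, Alpha), (18, Echo), (2, Zephyr), (33, Nova), (34, Zephyr), (5, Argo), (8, Alpha), (8, Echo)}

Product ⋈ Store (natural join on cid): {(6, Alpha, 15), (6, Alpha, 16), (6, Alpha, 17), (6, Alpha, 18), (6, Alpha, 8), (6, Delta, 15), (6, Delta, 16), (6, Delta, 17), (6, Delta, 18), (6, Delta, 8), (6, Echo, 15), (6, Echo, 16), (6, Echo, 17), (6, Echo, 18), (6, Echo, 8)}
Selection pname != Delta and qty != 17: {(6, Alpha, 15), (6, Alpha, 16), (6, Alpha, 18), (6, Alpha, 8), (6, Echo, 15), (6, Echo, 16), (6, Echo, 18), (6, Echo, 8)}
Selection cid = 6: {(6, Alpha, 15), (6, Alpha, 16), (6, Alpha, 18), (6, Alpha, 8), (6, Echo, 15), (6, Echo, 16), (6, Echo, 18), (6, Echo, 8)}
π_{qty, pname} gives {(15, Alpha), (15, Echo), (16, Alpha), (16, Echo), (18, Alpha), (18, Echo), (8, Alpha), (8, Echo)}.
Set union of the two operands is {(15, Alpha), (15, Echo), (16, Alpha), (16, Echo), (18, Alpha), (18, Echo), (2, Zephyr), (33, Nova), (34, Zephyr), (5, Argo), (8, Alpha), (8, Echo)}.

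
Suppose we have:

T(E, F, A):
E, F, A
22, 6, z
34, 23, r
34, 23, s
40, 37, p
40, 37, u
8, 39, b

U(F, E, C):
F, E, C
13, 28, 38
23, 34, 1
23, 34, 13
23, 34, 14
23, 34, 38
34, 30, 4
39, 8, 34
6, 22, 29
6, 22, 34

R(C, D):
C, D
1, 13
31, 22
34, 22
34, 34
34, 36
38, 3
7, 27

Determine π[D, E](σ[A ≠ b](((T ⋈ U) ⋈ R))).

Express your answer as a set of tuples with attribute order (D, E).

{(13, 34), (22, 22), (3, 34), (34, 22), (36, 22)}

Natural join on E, F: {(22, 6, z, 29), (22, 6, z, 34), (34, 23, r, 1), (34, 23, r, 13), (34, 23, r, 14), (34, 23, r, 38), (34, 23, s, 1), (34, 23, s, 13), (34, 23, s, 14), (34, 23, s, 38), (8, 39, b, 34)}
Natural join on C: {(22, 6, z, 34, 22), (22, 6, z, 34, 34), (22, 6, z, 34, 36), (34, 23, r, 1, 13), (34, 23, r, 38, 3), (34, 23, s, 1, 13), (34, 23, s, 38, 3), (8, 39, b, 34, 22), (8, 39, b, 34, 34), (8, 39, b, 34, 36)}
σ[A ≠ b]: keep tuples satisfying A ≠ b → {(22, 6, z, 34, 22), (22, 6, z, 34, 34), (22, 6, z, 34, 36), (34, 23, r, 1, 13), (34, 23, r, 38, 3), (34, 23, s, 1, 13), (34, 23, s, 38, 3)}
Keep only column(s) D, E (2 duplicate(s) eliminated): {(13, 34), (22, 22), (3, 34), (34, 22), (36, 22)}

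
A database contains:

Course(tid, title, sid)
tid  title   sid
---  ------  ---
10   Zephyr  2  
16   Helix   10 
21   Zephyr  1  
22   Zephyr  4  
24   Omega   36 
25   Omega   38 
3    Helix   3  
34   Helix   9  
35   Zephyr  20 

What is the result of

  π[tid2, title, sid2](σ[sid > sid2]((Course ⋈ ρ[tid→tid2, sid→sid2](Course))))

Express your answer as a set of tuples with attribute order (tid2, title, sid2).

ρ[tid→tid2, sid→sid2]: schema becomes (tid2, title, sid2); tuples unchanged.
Course ⋈ ρ[tid→tid2, sid→sid2](Course) (natural join on title): {(10, Zephyr, 2, 10, 2), (10, Zephyr, 2, 21, 1), (10, Zephyr, 2, 22, 4), (10, Zephyr, 2, 35, 20), (16, Helix, 10, 16, 10), (16, Helix, 10, 3, 3), (16, Helix, 10, 34, 9), (21, Zephyr, 1, 10, 2), (21, Zephyr, 1, 21, 1), (21, Zephyr, 1, 22, 4), (21, Zephyr, 1, 35, 20), (22, Zephyr, 4, 10, 2), (22, Zephyr, 4, 21, 1), (22, Zephyr, 4, 22, 4), (22, Zephyr, 4, 35, 20), (24, Omega, 36, 24, 36), (24, Omega, 36, 25, 38), (25, Omega, 38, 24, 36), (25, Omega, 38, 25, 38), (3, Helix, 3, 16, 10), (3, Helix, 3, 3, 3), (3, Helix, 3, 34, 9), (34, Helix, 9, 16, 10), (34, Helix, 9, 3, 3), (34, Helix, 9, 34, 9), (35, Zephyr, 20, 10, 2), (35, Zephyr, 20, 21, 1), (35, Zephyr, 20, 22, 4), (35, Zephyr, 20, 35, 20)}
Filtering on sid > sid2 leaves {(10, Zephyr, 2, 21, 1), (16, Helix, 10, 3, 3), (16, Helix, 10, 34, 9), (22, Zephyr, 4, 10, 2), (22, Zephyr, 4, 21, 1), (25, Omega, 38, 24, 36), (34, Helix, 9, 3, 3), (35, Zephyr, 20, 10, 2), (35, Zephyr, 20, 21, 1), (35, Zephyr, 20, 22, 4)}.
π_{tid2, title, sid2} gives {(10, Zephyr, 2), (21, Zephyr, 1), (22, Zephyr, 4), (24, Omega, 36), (3, Helix, 3), (34, Helix, 9)} (4 duplicate(s) eliminated).

{(10, Zephyr, 2), (21, Zephyr, 1), (22, Zephyr, 4), (24, Omega, 36), (3, Helix, 3), (34, Helix, 9)}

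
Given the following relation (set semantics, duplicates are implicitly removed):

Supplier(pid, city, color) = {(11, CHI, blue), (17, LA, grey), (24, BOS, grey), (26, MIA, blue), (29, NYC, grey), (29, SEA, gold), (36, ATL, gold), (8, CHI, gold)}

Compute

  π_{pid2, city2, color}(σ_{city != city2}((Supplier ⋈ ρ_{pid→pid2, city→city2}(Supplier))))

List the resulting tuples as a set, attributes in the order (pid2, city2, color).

{(11, CHI, blue), (17, LA, grey), (24, BOS, grey), (26, MIA, blue), (29, NYC, grey), (29, SEA, gold), (36, ATL, gold), (8, CHI, gold)}

ρ[pid→pid2, city→city2]: schema becomes (pid2, city2, color); tuples unchanged.
Joining Supplier and ρ_{pid→pid2, city→city2}(Supplier) on color yields {(11, CHI, blue, 11, CHI), (11, CHI, blue, 26, MIA), (17, LA, grey, 17, LA), (17, LA, grey, 24, BOS), (17, LA, grey, 29, NYC), (24, BOS, grey, 17, LA), (24, BOS, grey, 24, BOS), (24, BOS, grey, 29, NYC), (26, MIA, blue, 11, CHI), (26, MIA, blue, 26, MIA), (29, NYC, grey, 17, LA), (29, NYC, grey, 24, BOS), (29, NYC, grey, 29, NYC), (29, SEA, gold, 29, SEA), (29, SEA, gold, 36, ATL), (29, SEA, gold, 8, CHI), (36, ATL, gold, 29, SEA), (36, ATL, gold, 36, ATL), (36, ATL, gold, 8, CHI), (8, CHI, gold, 29, SEA), (8, CHI, gold, 36, ATL), (8, CHI, gold, 8, CHI)}.
Filtering on city != city2 leaves {(11, CHI, blue, 26, MIA), (17, LA, grey, 24, BOS), (17, LA, grey, 29, NYC), (24, BOS, grey, 17, LA), (24, BOS, grey, 29, NYC), (26, MIA, blue, 11, CHI), (29, NYC, grey, 17, LA), (29, NYC, grey, 24, BOS), (29, SEA, gold, 36, ATL), (29, SEA, gold, 8, CHI), (36, ATL, gold, 29, SEA), (36, ATL, gold, 8, CHI), (8, CHI, gold, 29, SEA), (8, CHI, gold, 36, ATL)}.
Keep only column(s) pid2, city2, color (6 duplicate(s) eliminated): {(11, CHI, blue), (17, LA, grey), (24, BOS, grey), (26, MIA, blue), (29, NYC, grey), (29, SEA, gold), (36, ATL, gold), (8, CHI, gold)}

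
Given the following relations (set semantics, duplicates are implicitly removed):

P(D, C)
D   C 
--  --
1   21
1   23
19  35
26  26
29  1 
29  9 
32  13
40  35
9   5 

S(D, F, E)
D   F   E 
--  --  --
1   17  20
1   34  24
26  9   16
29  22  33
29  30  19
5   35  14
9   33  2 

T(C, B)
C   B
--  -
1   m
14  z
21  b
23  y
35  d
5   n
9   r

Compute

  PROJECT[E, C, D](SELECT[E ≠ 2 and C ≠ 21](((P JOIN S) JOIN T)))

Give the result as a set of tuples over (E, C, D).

{(19, 1, 29), (19, 9, 29), (20, 23, 1), (24, 23, 1), (33, 1, 29), (33, 9, 29)}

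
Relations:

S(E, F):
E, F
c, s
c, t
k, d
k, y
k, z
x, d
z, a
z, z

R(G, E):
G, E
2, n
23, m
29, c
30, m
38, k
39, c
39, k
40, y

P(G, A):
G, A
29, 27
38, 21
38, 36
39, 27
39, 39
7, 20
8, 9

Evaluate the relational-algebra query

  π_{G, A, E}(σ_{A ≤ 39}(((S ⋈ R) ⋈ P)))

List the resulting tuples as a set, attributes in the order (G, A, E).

S ⋈ R (natural join on E): {(c, s, 29), (c, s, 39), (c, t, 29), (c, t, 39), (k, d, 38), (k, d, 39), (k, y, 38), (k, y, 39), (k, z, 38), (k, z, 39)}
(S ⋈ R) ⋈ P (natural join on G): {(c, s, 29, 27), (c, s, 39, 27), (c, s, 39, 39), (c, t, 29, 27), (c, t, 39, 27), (c, t, 39, 39), (k, d, 38, 21), (k, d, 38, 36), (k, d, 39, 27), (k, d, 39, 39), (k, y, 38, 21), (k, y, 38, 36), (k, y, 39, 27), (k, y, 39, 39), (k, z, 38, 21), (k, z, 38, 36), (k, z, 39, 27), (k, z, 39, 39)}
Selection A ≤ 39: {(c, s, 29, 27), (c, s, 39, 27), (c, s, 39, 39), (c, t, 29, 27), (c, t, 39, 27), (c, t, 39, 39), (k, d, 38, 21), (k, d, 38, 36), (k, d, 39, 27), (k, d, 39, 39), (k, y, 38, 21), (k, y, 38, 36), (k, y, 39, 27), (k, y, 39, 39), (k, z, 38, 21), (k, z, 38, 36), (k, z, 39, 27), (k, z, 39, 39)}
Keep only column(s) G, A, E (11 duplicate(s) eliminated): {(29, 27, c), (38, 21, k), (38, 36, k), (39, 27, c), (39, 27, k), (39, 39, c), (39, 39, k)}

{(29, 27, c), (38, 21, k), (38, 36, k), (39, 27, c), (39, 27, k), (39, 39, c), (39, 39, k)}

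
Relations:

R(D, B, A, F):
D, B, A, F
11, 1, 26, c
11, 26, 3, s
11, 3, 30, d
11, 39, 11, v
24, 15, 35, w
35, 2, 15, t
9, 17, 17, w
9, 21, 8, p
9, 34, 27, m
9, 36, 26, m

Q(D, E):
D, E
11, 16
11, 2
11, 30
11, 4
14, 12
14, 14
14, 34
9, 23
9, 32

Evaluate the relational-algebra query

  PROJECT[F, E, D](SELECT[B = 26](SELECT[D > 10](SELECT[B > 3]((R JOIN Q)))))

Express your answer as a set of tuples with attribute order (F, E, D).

{(s, 16, 11), (s, 2, 11), (s, 30, 11), (s, 4, 11)}

Joining R and Q on D yields {(11, 1, 26, c, 16), (11, 1, 26, c, 2), (11, 1, 26, c, 30), (11, 1, 26, c, 4), (11, 26, 3, s, 16), (11, 26, 3, s, 2), (11, 26, 3, s, 30), (11, 26, 3, s, 4), (11, 3, 30, d, 16), (11, 3, 30, d, 2), (11, 3, 30, d, 30), (11, 3, 30, d, 4), (11, 39, 11, v, 16), (11, 39, 11, v, 2), (11, 39, 11, v, 30), (11, 39, 11, v, 4), (9, 17, 17, w, 23), (9, 17, 17, w, 32), (9, 21, 8, p, 23), (9, 21, 8, p, 32), (9, 34, 27, m, 23), (9, 34, 27, m, 32), (9, 36, 26, m, 23), (9, 36, 26, m, 32)}.
Selection B > 3: {(11, 26, 3, s, 16), (11, 26, 3, s, 2), (11, 26, 3, s, 30), (11, 26, 3, s, 4), (11, 39, 11, v, 16), (11, 39, 11, v, 2), (11, 39, 11, v, 30), (11, 39, 11, v, 4), (9, 17, 17, w, 23), (9, 17, 17, w, 32), (9, 21, 8, p, 23), (9, 21, 8, p, 32), (9, 34, 27, m, 23), (9, 34, 27, m, 32), (9, 36, 26, m, 23), (9, 36, 26, m, 32)}
Selection D > 10: {(11, 26, 3, s, 16), (11, 26, 3, s, 2), (11, 26, 3, s, 30), (11, 26, 3, s, 4), (11, 39, 11, v, 16), (11, 39, 11, v, 2), (11, 39, 11, v, 30), (11, 39, 11, v, 4)}
Selection B = 26: {(11, 26, 3, s, 16), (11, 26, 3, s, 2), (11, 26, 3, s, 30), (11, 26, 3, s, 4)}
π_{F, E, D} gives {(s, 16, 11), (s, 2, 11), (s, 30, 11), (s, 4, 11)}.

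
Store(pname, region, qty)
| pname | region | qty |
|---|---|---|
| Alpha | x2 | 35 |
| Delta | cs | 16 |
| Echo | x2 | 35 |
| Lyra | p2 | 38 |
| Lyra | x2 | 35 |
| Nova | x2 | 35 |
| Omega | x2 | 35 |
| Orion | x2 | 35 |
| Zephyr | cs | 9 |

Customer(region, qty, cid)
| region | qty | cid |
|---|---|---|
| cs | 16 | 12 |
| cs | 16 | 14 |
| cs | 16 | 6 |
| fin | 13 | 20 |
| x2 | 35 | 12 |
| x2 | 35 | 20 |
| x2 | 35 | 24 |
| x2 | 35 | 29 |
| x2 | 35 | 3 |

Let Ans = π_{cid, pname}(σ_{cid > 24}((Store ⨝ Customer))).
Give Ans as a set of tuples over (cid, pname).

Joining Store and Customer on region, qty yields {(Alpha, x2, 35, 12), (Alpha, x2, 35, 20), (Alpha, x2, 35, 24), (Alpha, x2, 35, 29), (Alpha, x2, 35, 3), (Delta, cs, 16, 12), (Delta, cs, 16, 14), (Delta, cs, 16, 6), (Echo, x2, 35, 12), (Echo, x2, 35, 20), (Echo, x2, 35, 24), (Echo, x2, 35, 29), (Echo, x2, 35, 3), (Lyra, x2, 35, 12), (Lyra, x2, 35, 20), (Lyra, x2, 35, 24), (Lyra, x2, 35, 29), (Lyra, x2, 35, 3), (Nova, x2, 35, 12), (Nova, x2, 35, 20), (Nova, x2, 35, 24), (Nova, x2, 35, 29), (Nova, x2, 35, 3), (Omega, x2, 35, 12), (Omega, x2, 35, 20), (Omega, x2, 35, 24), (Omega, x2, 35, 29), (Omega, x2, 35, 3), (Orion, x2, 35, 12), (Orion, x2, 35, 20), (Orion, x2, 35, 24), (Orion, x2, 35, 29), (Orion, x2, 35, 3)}.
σ[cid > 24]: keep tuples satisfying cid > 24 → {(Alpha, x2, 35, 29), (Echo, x2, 35, 29), (Lyra, x2, 35, 29), (Nova, x2, 35, 29), (Omega, x2, 35, 29), (Orion, x2, 35, 29)}
π_{cid, pname} gives {(29, Alpha), (29, Echo), (29, Lyra), (29, Nova), (29, Omega), (29, Orion)}.

{(29, Alpha), (29, Echo), (29, Lyra), (29, Nova), (29, Omega), (29, Orion)}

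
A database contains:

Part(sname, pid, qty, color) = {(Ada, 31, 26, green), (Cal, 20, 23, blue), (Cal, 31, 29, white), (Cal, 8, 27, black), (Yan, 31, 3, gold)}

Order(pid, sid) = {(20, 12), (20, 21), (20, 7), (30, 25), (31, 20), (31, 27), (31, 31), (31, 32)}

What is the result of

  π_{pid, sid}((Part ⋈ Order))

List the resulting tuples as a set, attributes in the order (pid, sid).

{(20, 12), (20, 21), (20, 7), (31, 20), (31, 27), (31, 31), (31, 32)}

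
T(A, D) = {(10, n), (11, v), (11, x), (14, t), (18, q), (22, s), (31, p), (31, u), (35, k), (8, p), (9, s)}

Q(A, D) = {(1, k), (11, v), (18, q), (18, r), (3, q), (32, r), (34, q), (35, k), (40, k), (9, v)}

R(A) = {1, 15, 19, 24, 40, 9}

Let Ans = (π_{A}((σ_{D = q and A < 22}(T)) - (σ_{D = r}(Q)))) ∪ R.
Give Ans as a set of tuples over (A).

{1, 15, 18, 19, 24, 40, 9}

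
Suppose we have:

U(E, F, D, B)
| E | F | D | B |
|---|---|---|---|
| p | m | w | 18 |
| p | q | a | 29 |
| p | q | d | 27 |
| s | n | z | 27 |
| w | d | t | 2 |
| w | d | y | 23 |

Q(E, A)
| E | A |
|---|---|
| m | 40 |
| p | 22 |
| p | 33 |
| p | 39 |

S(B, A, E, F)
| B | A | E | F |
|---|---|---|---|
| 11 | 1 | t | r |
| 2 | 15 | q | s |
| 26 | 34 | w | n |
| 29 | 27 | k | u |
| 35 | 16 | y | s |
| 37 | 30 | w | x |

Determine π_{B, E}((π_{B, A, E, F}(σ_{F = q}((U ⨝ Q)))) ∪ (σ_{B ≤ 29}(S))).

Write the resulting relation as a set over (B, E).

{(11, t), (2, q), (26, w), (27, p), (29, k), (29, p)}

Joining U and Q on E yields {(p, m, w, 18, 22), (p, m, w, 18, 33), (p, m, w, 18, 39), (p, q, a, 29, 22), (p, q, a, 29, 33), (p, q, a, 29, 39), (p, q, d, 27, 22), (p, q, d, 27, 33), (p, q, d, 27, 39)}.
Apply σ_{F = q}; surviving tuples: {(p, q, a, 29, 22), (p, q, a, 29, 33), (p, q, a, 29, 39), (p, q, d, 27, 22), (p, q, d, 27, 33), (p, q, d, 27, 39)}
Keep only column(s) B, A, E, F: {(27, 22, p, q), (27, 33, p, q), (27, 39, p, q), (29, 22, p, q), (29, 33, p, q), (29, 39, p, q)}
Apply σ_{B ≤ 29}; surviving tuples: {(11, 1, t, r), (2, 15, q, s), (26, 34, w, n), (29, 27, k, u)}
Union: {(27, 22, p, q), (27, 33, p, q), (27, 39, p, q), (29, 22, p, q), (29, 33, p, q), (29, 39, p, q)} with {(11, 1, t, r), (2, 15, q, s), (26, 34, w, n), (29, 27, k, u)} → {(11, 1, t, r), (2, 15, q, s), (26, 34, w, n), (27, 22, p, q), (27, 33, p, q), (27, 39, p, q), (29, 22, p, q), (29, 27, k, u), (29, 33, p, q), (29, 39, p, q)}
Keep only column(s) B, E (4 duplicate(s) eliminated): {(11, t), (2, q), (26, w), (27, p), (29, k), (29, p)}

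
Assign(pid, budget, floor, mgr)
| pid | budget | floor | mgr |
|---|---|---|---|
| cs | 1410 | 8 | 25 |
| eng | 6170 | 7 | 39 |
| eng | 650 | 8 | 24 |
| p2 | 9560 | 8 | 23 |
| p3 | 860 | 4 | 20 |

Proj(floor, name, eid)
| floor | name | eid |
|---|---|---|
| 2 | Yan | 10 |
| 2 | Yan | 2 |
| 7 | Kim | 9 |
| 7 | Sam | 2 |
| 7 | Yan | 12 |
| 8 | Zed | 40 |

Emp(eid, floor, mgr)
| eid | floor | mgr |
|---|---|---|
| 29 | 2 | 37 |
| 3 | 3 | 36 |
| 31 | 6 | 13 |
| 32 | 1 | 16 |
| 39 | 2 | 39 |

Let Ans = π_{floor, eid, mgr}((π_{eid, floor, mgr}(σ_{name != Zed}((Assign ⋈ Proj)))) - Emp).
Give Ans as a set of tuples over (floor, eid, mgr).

{(7, 12, 39), (7, 2, 39), (7, 9, 39)}

Joining Assign and Proj on floor yields {(cs, 1410, 8, 25, Zed, 40), (eng, 6170, 7, 39, Kim, 9), (eng, 6170, 7, 39, Sam, 2), (eng, 6170, 7, 39, Yan, 12), (eng, 650, 8, 24, Zed, 40), (p2, 9560, 8, 23, Zed, 40)}.
Apply σ_{name != Zed}; surviving tuples: {(eng, 6170, 7, 39, Kim, 9), (eng, 6170, 7, 39, Sam, 2), (eng, 6170, 7, 39, Yan, 12)}
Keep only column(s) eid, floor, mgr: {(12, 7, 39), (2, 7, 39), (9, 7, 39)}
Difference: {(12, 7, 39), (2, 7, 39), (9, 7, 39)} with {(29, 2, 37), (3, 3, 36), (31, 6, 13), (32, 1, 16), (39, 2, 39)} → {(12, 7, 39), (2, 7, 39), (9, 7, 39)}
Keep only column(s) floor, eid, mgr: {(7, 12, 39), (7, 2, 39), (7, 9, 39)}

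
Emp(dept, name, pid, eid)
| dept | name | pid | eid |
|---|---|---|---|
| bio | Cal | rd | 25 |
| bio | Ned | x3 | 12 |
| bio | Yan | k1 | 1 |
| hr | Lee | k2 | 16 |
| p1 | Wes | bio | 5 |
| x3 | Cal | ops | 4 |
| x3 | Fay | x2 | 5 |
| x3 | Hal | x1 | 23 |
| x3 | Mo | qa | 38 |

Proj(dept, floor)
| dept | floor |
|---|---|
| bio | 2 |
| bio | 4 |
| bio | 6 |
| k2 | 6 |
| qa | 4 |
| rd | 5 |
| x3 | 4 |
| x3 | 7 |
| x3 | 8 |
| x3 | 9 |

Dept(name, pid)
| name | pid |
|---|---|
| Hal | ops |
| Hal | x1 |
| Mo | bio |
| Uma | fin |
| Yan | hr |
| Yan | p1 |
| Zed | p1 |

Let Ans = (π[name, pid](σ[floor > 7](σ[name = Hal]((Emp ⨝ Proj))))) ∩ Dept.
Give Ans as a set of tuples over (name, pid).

{(Hal, x1)}

Natural join on dept: {(bio, Cal, rd, 25, 2), (bio, Cal, rd, 25, 4), (bio, Cal, rd, 25, 6), (bio, Ned, x3, 12, 2), (bio, Ned, x3, 12, 4), (bio, Ned, x3, 12, 6), (bio, Yan, k1, 1, 2), (bio, Yan, k1, 1, 4), (bio, Yan, k1, 1, 6), (x3, Cal, ops, 4, 4), (x3, Cal, ops, 4, 7), (x3, Cal, ops, 4, 8), (x3, Cal, ops, 4, 9), (x3, Fay, x2, 5, 4), (x3, Fay, x2, 5, 7), (x3, Fay, x2, 5, 8), (x3, Fay, x2, 5, 9), (x3, Hal, x1, 23, 4), (x3, Hal, x1, 23, 7), (x3, Hal, x1, 23, 8), (x3, Hal, x1, 23, 9), (x3, Mo, qa, 38, 4), (x3, Mo, qa, 38, 7), (x3, Mo, qa, 38, 8), (x3, Mo, qa, 38, 9)}
Selection name = Hal: {(x3, Hal, x1, 23, 4), (x3, Hal, x1, 23, 7), (x3, Hal, x1, 23, 8), (x3, Hal, x1, 23, 9)}
Selection floor > 7: {(x3, Hal, x1, 23, 8), (x3, Hal, x1, 23, 9)}
π_{name, pid} gives {(Hal, x1)} (1 duplicate(s) eliminated).
Taking the intersection: {(Hal, x1)}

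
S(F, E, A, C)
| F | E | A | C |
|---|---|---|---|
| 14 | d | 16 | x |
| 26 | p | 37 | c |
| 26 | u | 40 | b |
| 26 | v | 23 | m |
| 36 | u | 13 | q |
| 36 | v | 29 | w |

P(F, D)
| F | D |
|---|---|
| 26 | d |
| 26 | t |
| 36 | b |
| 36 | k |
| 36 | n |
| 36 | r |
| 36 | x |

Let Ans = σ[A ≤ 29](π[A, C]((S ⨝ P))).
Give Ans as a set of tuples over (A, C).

Joining S and P on F yields {(26, p, 37, c, d), (26, p, 37, c, t), (26, u, 40, b, d), (26, u, 40, b, t), (26, v, 23, m, d), (26, v, 23, m, t), (36, u, 13, q, b), (36, u, 13, q, k), (36, u, 13, q, n), (36, u, 13, q, r), (36, u, 13, q, x), (36, v, 29, w, b), (36, v, 29, w, k), (36, v, 29, w, n), (36, v, 29, w, r), (36, v, 29, w, x)}.
Projecting to A, C (11 duplicate(s) eliminated): {(13, q), (23, m), (29, w), (37, c), (40, b)}
Apply σ_{A ≤ 29}; surviving tuples: {(13, q), (23, m), (29, w)}

{(13, q), (23, m), (29, w)}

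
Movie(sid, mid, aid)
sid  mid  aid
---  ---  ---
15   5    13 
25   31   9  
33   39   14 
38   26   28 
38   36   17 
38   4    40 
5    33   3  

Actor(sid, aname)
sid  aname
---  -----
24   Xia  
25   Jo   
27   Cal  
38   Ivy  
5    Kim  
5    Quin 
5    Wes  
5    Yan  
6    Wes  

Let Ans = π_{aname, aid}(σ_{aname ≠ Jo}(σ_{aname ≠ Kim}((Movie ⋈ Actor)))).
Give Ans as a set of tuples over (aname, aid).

Natural join on sid: {(25, 31, 9, Jo), (38, 26, 28, Ivy), (38, 36, 17, Ivy), (38, 4, 40, Ivy), (5, 33, 3, Kim), (5, 33, 3, Quin), (5, 33, 3, Wes), (5, 33, 3, Yan)}
σ[aname ≠ Kim]: keep tuples satisfying aname ≠ Kim → {(25, 31, 9, Jo), (38, 26, 28, Ivy), (38, 36, 17, Ivy), (38, 4, 40, Ivy), (5, 33, 3, Quin), (5, 33, 3, Wes), (5, 33, 3, Yan)}
σ[aname ≠ Jo]: keep tuples satisfying aname ≠ Jo → {(38, 26, 28, Ivy), (38, 36, 17, Ivy), (38, 4, 40, Ivy), (5, 33, 3, Quin), (5, 33, 3, Wes), (5, 33, 3, Yan)}
π[aname, aid]: project onto (aname, aid) → {(Ivy, 17), (Ivy, 28), (Ivy, 40), (Quin, 3), (Wes, 3), (Yan, 3)}

{(Ivy, 17), (Ivy, 28), (Ivy, 40), (Quin, 3), (Wes, 3), (Yan, 3)}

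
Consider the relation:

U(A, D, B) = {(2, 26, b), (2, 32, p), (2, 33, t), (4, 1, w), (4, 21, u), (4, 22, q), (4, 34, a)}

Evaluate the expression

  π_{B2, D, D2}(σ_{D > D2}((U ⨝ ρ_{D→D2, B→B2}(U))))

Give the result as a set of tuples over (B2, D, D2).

{(b, 32, 26), (b, 33, 26), (p, 33, 32), (q, 34, 22), (u, 22, 21), (u, 34, 21), (w, 21, 1), (w, 22, 1), (w, 34, 1)}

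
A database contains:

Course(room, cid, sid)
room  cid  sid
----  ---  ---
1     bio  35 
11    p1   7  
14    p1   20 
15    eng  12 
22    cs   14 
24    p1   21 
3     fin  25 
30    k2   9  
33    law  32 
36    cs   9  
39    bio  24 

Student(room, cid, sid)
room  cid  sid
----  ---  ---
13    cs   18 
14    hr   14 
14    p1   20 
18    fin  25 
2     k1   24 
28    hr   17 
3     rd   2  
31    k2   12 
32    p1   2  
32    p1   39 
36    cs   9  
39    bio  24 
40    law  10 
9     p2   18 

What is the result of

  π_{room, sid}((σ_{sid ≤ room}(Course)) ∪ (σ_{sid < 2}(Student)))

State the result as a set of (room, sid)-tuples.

Filtering on sid ≤ room leaves {(11, p1, 7), (15, eng, 12), (22, cs, 14), (24, p1, 21), (30, k2, 9), (33, law, 32), (36, cs, 9), (39, bio, 24)}.
Filtering on sid < 2 leaves {}.
Taking the union: {(11, p1, 7), (15, eng, 12), (22, cs, 14), (24, p1, 21), (30, k2, 9), (33, law, 32), (36, cs, 9), (39, bio, 24)}
π_{room, sid} gives {(11, 7), (15, 12), (22, 14), (24, 21), (30, 9), (33, 32), (36, 9), (39, 24)}.

{(11, 7), (15, 12), (22, 14), (24, 21), (30, 9), (33, 32), (36, 9), (39, 24)}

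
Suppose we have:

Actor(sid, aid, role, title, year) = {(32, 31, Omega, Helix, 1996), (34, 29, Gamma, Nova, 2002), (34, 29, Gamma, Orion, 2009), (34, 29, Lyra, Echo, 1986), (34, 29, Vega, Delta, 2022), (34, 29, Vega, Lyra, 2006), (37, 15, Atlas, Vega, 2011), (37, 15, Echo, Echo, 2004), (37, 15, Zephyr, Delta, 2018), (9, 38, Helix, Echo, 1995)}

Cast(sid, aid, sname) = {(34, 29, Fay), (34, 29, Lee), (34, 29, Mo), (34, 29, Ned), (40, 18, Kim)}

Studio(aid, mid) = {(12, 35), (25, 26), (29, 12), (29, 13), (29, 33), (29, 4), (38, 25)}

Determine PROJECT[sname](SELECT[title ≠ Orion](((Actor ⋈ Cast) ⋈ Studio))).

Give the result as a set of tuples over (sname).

{Fay, Lee, Mo, Ned}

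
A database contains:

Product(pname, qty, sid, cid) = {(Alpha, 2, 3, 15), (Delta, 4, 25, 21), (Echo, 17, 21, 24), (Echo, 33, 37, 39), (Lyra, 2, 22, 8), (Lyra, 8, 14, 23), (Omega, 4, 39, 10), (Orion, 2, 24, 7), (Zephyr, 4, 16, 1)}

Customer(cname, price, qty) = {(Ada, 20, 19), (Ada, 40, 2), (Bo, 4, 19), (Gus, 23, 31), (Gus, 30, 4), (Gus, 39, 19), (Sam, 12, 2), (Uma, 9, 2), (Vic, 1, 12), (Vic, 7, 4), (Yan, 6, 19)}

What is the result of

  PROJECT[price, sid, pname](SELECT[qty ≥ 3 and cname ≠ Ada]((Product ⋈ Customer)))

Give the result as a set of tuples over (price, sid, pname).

Product ⋈ Customer (natural join on qty): {(Alpha, 2, 3, 15, Ada, 40), (Alpha, 2, 3, 15, Sam, 12), (Alpha, 2, 3, 15, Uma, 9), (Delta, 4, 25, 21, Gus, 30), (Delta, 4, 25, 21, Vic, 7), (Lyra, 2, 22, 8, Ada, 40), (Lyra, 2, 22, 8, Sam, 12), (Lyra, 2, 22, 8, Uma, 9), (Omega, 4, 39, 10, Gus, 30), (Omega, 4, 39, 10, Vic, 7), (Orion, 2, 24, 7, Ada, 40), (Orion, 2, 24, 7, Sam, 12), (Orion, 2, 24, 7, Uma, 9), (Zephyr, 4, 16, 1, Gus, 30), (Zephyr, 4, 16, 1, Vic, 7)}
Filtering on qty ≥ 3 and cname ≠ Ada leaves {(Delta, 4, 25, 21, Gus, 30), (Delta, 4, 25, 21, Vic, 7), (Omega, 4, 39, 10, Gus, 30), (Omega, 4, 39, 10, Vic, 7), (Zephyr, 4, 16, 1, Gus, 30), (Zephyr, 4, 16, 1, Vic, 7)}.
π[price, sid, pname]: project onto (price, sid, pname) → {(30, 16, Zephyr), (30, 25, Delta), (30, 39, Omega), (7, 16, Zephyr), (7, 25, Delta), (7, 39, Omega)}

{(30, 16, Zephyr), (30, 25, Delta), (30, 39, Omega), (7, 16, Zephyr), (7, 25, Delta), (7, 39, Omega)}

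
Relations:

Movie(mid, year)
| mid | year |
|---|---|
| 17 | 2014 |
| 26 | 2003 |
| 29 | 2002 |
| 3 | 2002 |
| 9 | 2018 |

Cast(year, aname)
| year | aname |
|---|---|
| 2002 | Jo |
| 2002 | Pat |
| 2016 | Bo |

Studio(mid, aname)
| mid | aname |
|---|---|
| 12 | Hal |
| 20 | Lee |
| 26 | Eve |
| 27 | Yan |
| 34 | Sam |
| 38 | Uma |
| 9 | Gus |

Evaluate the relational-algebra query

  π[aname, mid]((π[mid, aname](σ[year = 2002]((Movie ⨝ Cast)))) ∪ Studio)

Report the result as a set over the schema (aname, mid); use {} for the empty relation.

{(Eve, 26), (Gus, 9), (Hal, 12), (Jo, 29), (Jo, 3), (Lee, 20), (Pat, 29), (Pat, 3), (Sam, 34), (Uma, 38), (Yan, 27)}

Joining Movie and Cast on year yields {(29, 2002, Jo), (29, 2002, Pat), (3, 2002, Jo), (3, 2002, Pat)}.
Apply σ_{year = 2002}; surviving tuples: {(29, 2002, Jo), (29, 2002, Pat), (3, 2002, Jo), (3, 2002, Pat)}
Projecting to mid, aname: {(29, Jo), (29, Pat), (3, Jo), (3, Pat)}
Set union of the two operands is {(12, Hal), (20, Lee), (26, Eve), (27, Yan), (29, Jo), (29, Pat), (3, Jo), (3, Pat), (34, Sam), (38, Uma), (9, Gus)}.
Projecting to aname, mid: {(Eve, 26), (Gus, 9), (Hal, 12), (Jo, 29), (Jo, 3), (Lee, 20), (Pat, 29), (Pat, 3), (Sam, 34), (Uma, 38), (Yan, 27)}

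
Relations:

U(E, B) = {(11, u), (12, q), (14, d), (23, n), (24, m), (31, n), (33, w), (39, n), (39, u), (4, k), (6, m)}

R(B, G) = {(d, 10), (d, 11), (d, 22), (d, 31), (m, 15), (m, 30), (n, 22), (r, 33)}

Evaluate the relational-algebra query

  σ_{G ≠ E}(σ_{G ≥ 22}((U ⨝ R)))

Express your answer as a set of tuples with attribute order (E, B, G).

{(14, d, 22), (14, d, 31), (23, n, 22), (24, m, 30), (31, n, 22), (39, n, 22), (6, m, 30)}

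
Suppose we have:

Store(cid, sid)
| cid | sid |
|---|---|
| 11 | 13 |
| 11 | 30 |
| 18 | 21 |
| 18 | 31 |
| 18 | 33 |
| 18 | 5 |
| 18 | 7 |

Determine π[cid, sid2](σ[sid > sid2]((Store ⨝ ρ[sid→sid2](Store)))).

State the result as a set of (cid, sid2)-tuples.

{(11, 13), (18, 21), (18, 31), (18, 5), (18, 7)}

ρ[sid→sid2]: schema becomes (cid, sid2); tuples unchanged.
Store ⋈ ρ[sid→sid2](Store) (natural join on cid): {(11, 13, 13), (11, 13, 30), (11, 30, 13), (11, 30, 30), (18, 21, 21), (18, 21, 31), (18, 21, 33), (18, 21, 5), (18, 21, 7), (18, 31, 21), (18, 31, 31), (18, 31, 33), (18, 31, 5), (18, 31, 7), (18, 33, 21), (18, 33, 31), (18, 33, 33), (18, 33, 5), (18, 33, 7), (18, 5, 21), (18, 5, 31), (18, 5, 33), (18, 5, 5), (18, 5, 7), (18, 7, 21), (18, 7, 31), (18, 7, 33), (18, 7, 5), (18, 7, 7)}
Selection sid > sid2: {(11, 30, 13), (18, 21, 5), (18, 21, 7), (18, 31, 21), (18, 31, 5), (18, 31, 7), (18, 33, 21), (18, 33, 31), (18, 33, 5), (18, 33, 7), (18, 7, 5)}
Projecting to cid, sid2 (6 duplicate(s) eliminated): {(11, 13), (18, 21), (18, 31), (18, 5), (18, 7)}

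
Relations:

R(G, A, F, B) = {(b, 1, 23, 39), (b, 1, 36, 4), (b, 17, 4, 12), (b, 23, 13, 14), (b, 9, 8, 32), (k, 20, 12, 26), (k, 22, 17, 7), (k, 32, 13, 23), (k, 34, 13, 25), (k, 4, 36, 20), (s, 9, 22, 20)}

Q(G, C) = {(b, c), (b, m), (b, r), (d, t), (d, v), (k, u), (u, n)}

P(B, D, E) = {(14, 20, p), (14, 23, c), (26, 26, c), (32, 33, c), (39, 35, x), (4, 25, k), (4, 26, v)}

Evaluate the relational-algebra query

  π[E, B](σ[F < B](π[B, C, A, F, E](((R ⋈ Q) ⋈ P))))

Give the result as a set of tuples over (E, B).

Natural join on G: {(b, 1, 23, 39, c), (b, 1, 23, 39, m), (b, 1, 23, 39, r), (b, 1, 36, 4, c), (b, 1, 36, 4, m), (b, 1, 36, 4, r), (b, 17, 4, 12, c), (b, 17, 4, 12, m), (b, 17, 4, 12, r), (b, 23, 13, 14, c), (b, 23, 13, 14, m), (b, 23, 13, 14, r), (b, 9, 8, 32, c), (b, 9, 8, 32, m), (b, 9, 8, 32, r), (k, 20, 12, 26, u), (k, 22, 17, 7, u), (k, 32, 13, 23, u), (k, 34, 13, 25, u), (k, 4, 36, 20, u)}
Natural join on B: {(b, 1, 23, 39, c, 35, x), (b, 1, 23, 39, m, 35, x), (b, 1, 23, 39, r, 35, x), (b, 1, 36, 4, c, 25, k), (b, 1, 36, 4, c, 26, v), (b, 1, 36, 4, m, 25, k), (b, 1, 36, 4, m, 26, v), (b, 1, 36, 4, r, 25, k), (b, 1, 36, 4, r, 26, v), (b, 23, 13, 14, c, 20, p), (b, 23, 13, 14, c, 23, c), (b, 23, 13, 14, m, 20, p), (b, 23, 13, 14, m, 23, c), (b, 23, 13, 14, r, 20, p), (b, 23, 13, 14, r, 23, c), (b, 9, 8, 32, c, 33, c), (b, 9, 8, 32, m, 33, c), (b, 9, 8, 32, r, 33, c), (k, 20, 12, 26, u, 26, c)}
Projecting to B, C, A, F, E: {(14, c, 23, 13, c), (14, c, 23, 13, p), (14, m, 23, 13, c), (14, m, 23, 13, p), (14, r, 23, 13, c), (14, r, 23, 13, p), (26, u, 20, 12, c), (32, c, 9, 8, c), (32, m, 9, 8, c), (32, r, 9, 8, c), (39, c, 1, 23, x), (39, m, 1, 23, x), (39, r, 1, 23, x), (4, c, 1, 36, k), (4, c, 1, 36, v), (4, m, 1, 36, k), (4, m, 1, 36, v), (4, r, 1, 36, k), (4, r, 1, 36, v)}
σ[F < B]: keep tuples satisfying F < B → {(14, c, 23, 13, c), (14, c, 23, 13, p), (14, m, 23, 13, c), (14, m, 23, 13, p), (14, r, 23, 13, c), (14, r, 23, 13, p), (26, u, 20, 12, c), (32, c, 9, 8, c), (32, m, 9, 8, c), (32, r, 9, 8, c), (39, c, 1, 23, x), (39, m, 1, 23, x), (39, r, 1, 23, x)}
Projecting to E, B (8 duplicate(s) eliminated): {(c, 14), (c, 26), (c, 32), (p, 14), (x, 39)}

{(c, 14), (c, 26), (c, 32), (p, 14), (x, 39)}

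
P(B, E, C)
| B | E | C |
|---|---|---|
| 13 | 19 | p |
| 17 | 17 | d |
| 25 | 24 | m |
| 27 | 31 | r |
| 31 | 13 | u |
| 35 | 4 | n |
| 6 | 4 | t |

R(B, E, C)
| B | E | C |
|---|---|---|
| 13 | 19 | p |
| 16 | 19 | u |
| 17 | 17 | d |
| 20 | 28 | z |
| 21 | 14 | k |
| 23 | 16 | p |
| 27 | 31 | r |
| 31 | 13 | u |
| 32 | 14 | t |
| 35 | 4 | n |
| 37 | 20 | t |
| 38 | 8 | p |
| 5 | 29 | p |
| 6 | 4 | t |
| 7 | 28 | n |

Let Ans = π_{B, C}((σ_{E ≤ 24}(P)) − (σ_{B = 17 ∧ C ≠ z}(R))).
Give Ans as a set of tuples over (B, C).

Selection E ≤ 24: {(13, 19, p), (17, 17, d), (25, 24, m), (31, 13, u), (35, 4, n), (6, 4, t)}
Selection B = 17 ∧ C ≠ z: {(17, 17, d)}
Taking the difference: {(13, 19, p), (25, 24, m), (31, 13, u), (35, 4, n), (6, 4, t)}
π[B, C]: project onto (B, C) → {(13, p), (25, m), (31, u), (35, n), (6, t)}

{(13, p), (25, m), (31, u), (35, n), (6, t)}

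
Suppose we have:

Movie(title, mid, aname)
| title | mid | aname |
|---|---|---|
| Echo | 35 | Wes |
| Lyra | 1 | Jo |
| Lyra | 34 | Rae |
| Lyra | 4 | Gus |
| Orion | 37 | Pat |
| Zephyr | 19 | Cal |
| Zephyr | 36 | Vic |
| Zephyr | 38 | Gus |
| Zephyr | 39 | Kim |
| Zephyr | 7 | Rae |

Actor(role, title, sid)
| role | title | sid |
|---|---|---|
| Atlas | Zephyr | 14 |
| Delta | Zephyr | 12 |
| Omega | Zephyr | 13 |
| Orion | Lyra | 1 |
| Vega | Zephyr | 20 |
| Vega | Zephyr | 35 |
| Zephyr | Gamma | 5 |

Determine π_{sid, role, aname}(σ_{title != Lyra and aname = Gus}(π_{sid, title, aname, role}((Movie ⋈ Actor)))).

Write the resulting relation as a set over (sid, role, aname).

{(12, Delta, Gus), (13, Omega, Gus), (14, Atlas, Gus), (20, Vega, Gus), (35, Vega, Gus)}

Joining Movie and Actor on title yields {(Lyra, 1, Jo, Orion, 1), (Lyra, 34, Rae, Orion, 1), (Lyra, 4, Gus, Orion, 1), (Zephyr, 19, Cal, Atlas, 14), (Zephyr, 19, Cal, Delta, 12), (Zephyr, 19, Cal, Omega, 13), (Zephyr, 19, Cal, Vega, 20), (Zephyr, 19, Cal, Vega, 35), (Zephyr, 36, Vic, Atlas, 14), (Zephyr, 36, Vic, Delta, 12), (Zephyr, 36, Vic, Omega, 13), (Zephyr, 36, Vic, Vega, 20), (Zephyr, 36, Vic, Vega, 35), (Zephyr, 38, Gus, Atlas, 14), (Zephyr, 38, Gus, Delta, 12), (Zephyr, 38, Gus, Omega, 13), (Zephyr, 38, Gus, Vega, 20), (Zephyr, 38, Gus, Vega, 35), (Zephyr, 39, Kim, Atlas, 14), (Zephyr, 39, Kim, Delta, 12), (Zephyr, 39, Kim, Omega, 13), (Zephyr, 39, Kim, Vega, 20), (Zephyr, 39, Kim, Vega, 35), (Zephyr, 7, Rae, Atlas, 14), (Zephyr, 7, Rae, Delta, 12), (Zephyr, 7, Rae, Omega, 13), (Zephyr, 7, Rae, Vega, 20), (Zephyr, 7, Rae, Vega, 35)}.
π[sid, title, aname, role]: project onto (sid, title, aname, role) → {(1, Lyra, Gus, Orion), (1, Lyra, Jo, Orion), (1, Lyra, Rae, Orion), (12, Zephyr, Cal, Delta), (12, Zephyr, Gus, Delta), (12, Zephyr, Kim, Delta), (12, Zephyr, Rae, Delta), (12, Zephyr, Vic, Delta), (13, Zephyr, Cal, Omega), (13, Zephyr, Gus, Omega), (13, Zephyr, Kim, Omega), (13, Zephyr, Rae, Omega), (13, Zephyr, Vic, Omega), (14, Zephyr, Cal, Atlas), (14, Zephyr, Gus, Atlas), (14, Zephyr, Kim, Atlas), (14, Zephyr, Rae, Atlas), (14, Zephyr, Vic, Atlas), (20, Zephyr, Cal, Vega), (20, Zephyr, Gus, Vega), (20, Zephyr, Kim, Vega), (20, Zephyr, Rae, Vega), (20, Zephyr, Vic, Vega), (35, Zephyr, Cal, Vega), (35, Zephyr, Gus, Vega), (35, Zephyr, Kim, Vega), (35, Zephyr, Rae, Vega), (35, Zephyr, Vic, Vega)}
σ[title != Lyra and aname = Gus]: keep tuples satisfying title != Lyra and aname = Gus → {(12, Zephyr, Gus, Delta), (13, Zephyr, Gus, Omega), (14, Zephyr, Gus, Atlas), (20, Zephyr, Gus, Vega), (35, Zephyr, Gus, Vega)}
π[sid, role, aname]: project onto (sid, role, aname) → {(12, Delta, Gus), (13, Omega, Gus), (14, Atlas, Gus), (20, Vega, Gus), (35, Vega, Gus)}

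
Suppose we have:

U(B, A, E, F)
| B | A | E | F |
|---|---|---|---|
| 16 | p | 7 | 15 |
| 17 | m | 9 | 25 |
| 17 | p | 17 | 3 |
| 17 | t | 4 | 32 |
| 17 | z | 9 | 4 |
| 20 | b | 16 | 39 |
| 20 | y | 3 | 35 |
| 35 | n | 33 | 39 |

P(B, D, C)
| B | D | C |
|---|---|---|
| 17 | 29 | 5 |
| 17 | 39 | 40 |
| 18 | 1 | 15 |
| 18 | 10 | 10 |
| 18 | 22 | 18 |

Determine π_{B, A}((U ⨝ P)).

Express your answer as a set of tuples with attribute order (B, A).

U ⋈ P (natural join on B): {(17, m, 9, 25, 29, 5), (17, m, 9, 25, 39, 40), (17, p, 17, 3, 29, 5), (17, p, 17, 3, 39, 40), (17, t, 4, 32, 29, 5), (17, t, 4, 32, 39, 40), (17, z, 9, 4, 29, 5), (17, z, 9, 4, 39, 40)}
Keep only column(s) B, A (4 duplicate(s) eliminated): {(17, m), (17, p), (17, t), (17, z)}

{(17, m), (17, p), (17, t), (17, z)}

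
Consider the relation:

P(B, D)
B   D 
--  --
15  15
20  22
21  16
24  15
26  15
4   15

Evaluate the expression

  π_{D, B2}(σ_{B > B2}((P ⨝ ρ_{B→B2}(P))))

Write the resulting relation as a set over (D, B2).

ρ[B→B2]: schema becomes (B2, D); tuples unchanged.
P ⋈ ρ_{B→B2}(P) (natural join on D): {(15, 15, 15), (15, 15, 24), (15, 15, 26), (15, 15, 4), (20, 22, 20), (21, 16, 21), (24, 15, 15), (24, 15, 24), (24, 15, 26), (24, 15, 4), (26, 15, 15), (26, 15, 24), (26, 15, 26), (26, 15, 4), (4, 15, 15), (4, 15, 24), (4, 15, 26), (4, 15, 4)}
Filtering on B > B2 leaves {(15, 15, 4), (24, 15, 15), (24, 15, 4), (26, 15, 15), (26, 15, 24), (26, 15, 4)}.
π_{D, B2} gives {(15, 15), (15, 24), (15, 4)} (3 duplicate(s) eliminated).

{(15, 15), (15, 24), (15, 4)}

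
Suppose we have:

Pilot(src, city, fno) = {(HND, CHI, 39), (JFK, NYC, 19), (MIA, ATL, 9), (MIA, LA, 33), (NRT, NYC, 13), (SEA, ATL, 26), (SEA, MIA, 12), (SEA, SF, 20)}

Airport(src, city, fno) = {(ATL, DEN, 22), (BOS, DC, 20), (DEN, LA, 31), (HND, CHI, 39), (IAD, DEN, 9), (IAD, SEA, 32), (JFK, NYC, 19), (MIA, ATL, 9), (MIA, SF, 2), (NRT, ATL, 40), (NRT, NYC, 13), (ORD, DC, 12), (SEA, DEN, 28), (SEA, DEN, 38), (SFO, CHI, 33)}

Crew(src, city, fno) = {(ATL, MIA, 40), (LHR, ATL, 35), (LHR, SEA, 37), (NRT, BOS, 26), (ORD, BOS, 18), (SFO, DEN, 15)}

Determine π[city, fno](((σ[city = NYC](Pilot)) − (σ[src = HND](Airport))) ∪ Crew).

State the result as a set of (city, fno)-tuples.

{(ATL, 35), (BOS, 18), (BOS, 26), (DEN, 15), (MIA, 40), (NYC, 13), (NYC, 19), (SEA, 37)}

σ[city = NYC]: keep tuples satisfying city = NYC → {(JFK, NYC, 19), (NRT, NYC, 13)}
σ[src = HND]: keep tuples satisfying src = HND → {(HND, CHI, 39)}
Taking the difference: {(JFK, NYC, 19), (NRT, NYC, 13)}
Taking the union: {(ATL, MIA, 40), (JFK, NYC, 19), (LHR, ATL, 35), (LHR, SEA, 37), (NRT, BOS, 26), (NRT, NYC, 13), (ORD, BOS, 18), (SFO, DEN, 15)}
Projecting to city, fno: {(ATL, 35), (BOS, 18), (BOS, 26), (DEN, 15), (MIA, 40), (NYC, 13), (NYC, 19), (SEA, 37)}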